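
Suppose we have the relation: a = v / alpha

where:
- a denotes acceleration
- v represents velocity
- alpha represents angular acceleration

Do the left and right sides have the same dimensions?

No

a (acceleration) has dimensions [L T^-2].
v (velocity) has dimensions [L T^-1].
alpha (angular acceleration) has dimensions [T^-2].

Left side: [L T^-2]
Right side: [L T]

The two sides have different dimensions, so the equation is NOT dimensionally consistent.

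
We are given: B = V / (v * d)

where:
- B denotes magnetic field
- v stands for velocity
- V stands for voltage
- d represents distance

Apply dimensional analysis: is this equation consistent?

Yes

B (magnetic field) has dimensions [I^-1 M T^-2].
v (velocity) has dimensions [L T^-1].
V (voltage) has dimensions [I^-1 L^2 M T^-3].
d (distance) has dimensions [L].

Left side: [I^-1 M T^-2]
Right side: [I^-1 M T^-2]

Both sides have the same dimensions, so the equation is dimensionally consistent.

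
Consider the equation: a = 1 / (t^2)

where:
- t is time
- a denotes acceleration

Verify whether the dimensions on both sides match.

No

t (time) has dimensions [T].
a (acceleration) has dimensions [L T^-2].

Left side: [L T^-2]
Right side: [T^-2]

The two sides have different dimensions, so the equation is NOT dimensionally consistent.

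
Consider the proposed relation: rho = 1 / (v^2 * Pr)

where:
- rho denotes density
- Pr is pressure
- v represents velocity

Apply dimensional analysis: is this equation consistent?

No

rho (density) has dimensions [L^-3 M].
Pr (pressure) has dimensions [L^-1 M T^-2].
v (velocity) has dimensions [L T^-1].

Left side: [L^-3 M]
Right side: [L^-1 M^-1 T^4]

The two sides have different dimensions, so the equation is NOT dimensionally consistent.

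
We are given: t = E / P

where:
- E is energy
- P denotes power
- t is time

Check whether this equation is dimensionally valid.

Yes

E (energy) has dimensions [L^2 M T^-2].
P (power) has dimensions [L^2 M T^-3].
t (time) has dimensions [T].

Left side: [T]
Right side: [T]

Both sides have the same dimensions, so the equation is dimensionally consistent.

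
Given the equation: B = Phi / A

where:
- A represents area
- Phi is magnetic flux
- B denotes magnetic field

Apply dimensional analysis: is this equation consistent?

Yes

A (area) has dimensions [L^2].
Phi (magnetic flux) has dimensions [I^-1 L^2 M T^-2].
B (magnetic field) has dimensions [I^-1 M T^-2].

Left side: [I^-1 M T^-2]
Right side: [I^-1 M T^-2]

Both sides have the same dimensions, so the equation is dimensionally consistent.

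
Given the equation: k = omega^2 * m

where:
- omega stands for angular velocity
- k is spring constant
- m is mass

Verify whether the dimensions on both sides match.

Yes

omega (angular velocity) has dimensions [T^-1].
k (spring constant) has dimensions [M T^-2].
m (mass) has dimensions [M].

Left side: [M T^-2]
Right side: [M T^-2]

Both sides have the same dimensions, so the equation is dimensionally consistent.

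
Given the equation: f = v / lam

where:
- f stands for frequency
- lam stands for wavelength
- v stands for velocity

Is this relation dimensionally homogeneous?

Yes

f (frequency) has dimensions [T^-1].
lam (wavelength) has dimensions [L].
v (velocity) has dimensions [L T^-1].

Left side: [T^-1]
Right side: [T^-1]

Both sides have the same dimensions, so the equation is dimensionally consistent.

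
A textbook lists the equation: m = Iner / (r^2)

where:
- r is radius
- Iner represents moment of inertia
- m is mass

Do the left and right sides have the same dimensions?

Yes

r (radius) has dimensions [L].
Iner (moment of inertia) has dimensions [L^2 M].
m (mass) has dimensions [M].

Left side: [M]
Right side: [M]

Both sides have the same dimensions, so the equation is dimensionally consistent.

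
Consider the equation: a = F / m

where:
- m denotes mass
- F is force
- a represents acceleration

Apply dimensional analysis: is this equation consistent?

Yes

m (mass) has dimensions [M].
F (force) has dimensions [L M T^-2].
a (acceleration) has dimensions [L T^-2].

Left side: [L T^-2]
Right side: [L T^-2]

Both sides have the same dimensions, so the equation is dimensionally consistent.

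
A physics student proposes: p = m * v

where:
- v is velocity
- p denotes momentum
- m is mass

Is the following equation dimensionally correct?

Yes

v (velocity) has dimensions [L T^-1].
p (momentum) has dimensions [L M T^-1].
m (mass) has dimensions [M].

Left side: [L M T^-1]
Right side: [L M T^-1]

Both sides have the same dimensions, so the equation is dimensionally consistent.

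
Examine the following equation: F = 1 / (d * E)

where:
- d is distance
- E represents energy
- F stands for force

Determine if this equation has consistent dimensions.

No

d (distance) has dimensions [L].
E (energy) has dimensions [L^2 M T^-2].
F (force) has dimensions [L M T^-2].

Left side: [L M T^-2]
Right side: [L^-3 M^-1 T^2]

The two sides have different dimensions, so the equation is NOT dimensionally consistent.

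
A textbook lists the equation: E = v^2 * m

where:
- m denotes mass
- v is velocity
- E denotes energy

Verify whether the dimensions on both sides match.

Yes

m (mass) has dimensions [M].
v (velocity) has dimensions [L T^-1].
E (energy) has dimensions [L^2 M T^-2].

Left side: [L^2 M T^-2]
Right side: [L^2 M T^-2]

Both sides have the same dimensions, so the equation is dimensionally consistent.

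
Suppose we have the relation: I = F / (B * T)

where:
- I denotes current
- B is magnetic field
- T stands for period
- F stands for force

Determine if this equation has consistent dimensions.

No

I (current) has dimensions [I].
B (magnetic field) has dimensions [I^-1 M T^-2].
T (period) has dimensions [T].
F (force) has dimensions [L M T^-2].

Left side: [I]
Right side: [I L T^-1]

The two sides have different dimensions, so the equation is NOT dimensionally consistent.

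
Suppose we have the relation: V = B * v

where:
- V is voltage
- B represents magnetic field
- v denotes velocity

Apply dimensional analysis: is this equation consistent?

No

V (voltage) has dimensions [I^-1 L^2 M T^-3].
B (magnetic field) has dimensions [I^-1 M T^-2].
v (velocity) has dimensions [L T^-1].

Left side: [I^-1 L^2 M T^-3]
Right side: [I^-1 L M T^-3]

The two sides have different dimensions, so the equation is NOT dimensionally consistent.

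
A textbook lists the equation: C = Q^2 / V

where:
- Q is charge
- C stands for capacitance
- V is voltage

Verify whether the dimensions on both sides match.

No

Q (charge) has dimensions [I T].
C (capacitance) has dimensions [I^2 L^-2 M^-1 T^4].
V (voltage) has dimensions [I^-1 L^2 M T^-3].

Left side: [I^2 L^-2 M^-1 T^4]
Right side: [I^3 L^-2 M^-1 T^5]

The two sides have different dimensions, so the equation is NOT dimensionally consistent.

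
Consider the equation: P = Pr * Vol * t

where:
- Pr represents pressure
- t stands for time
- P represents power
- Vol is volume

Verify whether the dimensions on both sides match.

No

Pr (pressure) has dimensions [L^-1 M T^-2].
t (time) has dimensions [T].
P (power) has dimensions [L^2 M T^-3].
Vol (volume) has dimensions [L^3].

Left side: [L^2 M T^-3]
Right side: [L^2 M T^-1]

The two sides have different dimensions, so the equation is NOT dimensionally consistent.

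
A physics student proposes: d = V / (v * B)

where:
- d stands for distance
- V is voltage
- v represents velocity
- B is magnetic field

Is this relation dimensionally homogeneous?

Yes

d (distance) has dimensions [L].
V (voltage) has dimensions [I^-1 L^2 M T^-3].
v (velocity) has dimensions [L T^-1].
B (magnetic field) has dimensions [I^-1 M T^-2].

Left side: [L]
Right side: [L]

Both sides have the same dimensions, so the equation is dimensionally consistent.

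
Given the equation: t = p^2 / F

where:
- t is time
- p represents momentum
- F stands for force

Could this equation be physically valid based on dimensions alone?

No

t (time) has dimensions [T].
p (momentum) has dimensions [L M T^-1].
F (force) has dimensions [L M T^-2].

Left side: [T]
Right side: [L M]

The two sides have different dimensions, so the equation is NOT dimensionally consistent.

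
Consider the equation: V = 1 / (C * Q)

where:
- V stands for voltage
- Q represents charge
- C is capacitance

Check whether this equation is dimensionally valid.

No

V (voltage) has dimensions [I^-1 L^2 M T^-3].
Q (charge) has dimensions [I T].
C (capacitance) has dimensions [I^2 L^-2 M^-1 T^4].

Left side: [I^-1 L^2 M T^-3]
Right side: [I^-3 L^2 M T^-5]

The two sides have different dimensions, so the equation is NOT dimensionally consistent.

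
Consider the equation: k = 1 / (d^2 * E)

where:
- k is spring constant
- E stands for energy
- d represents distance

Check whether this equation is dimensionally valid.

No

k (spring constant) has dimensions [M T^-2].
E (energy) has dimensions [L^2 M T^-2].
d (distance) has dimensions [L].

Left side: [M T^-2]
Right side: [L^-4 M^-1 T^2]

The two sides have different dimensions, so the equation is NOT dimensionally consistent.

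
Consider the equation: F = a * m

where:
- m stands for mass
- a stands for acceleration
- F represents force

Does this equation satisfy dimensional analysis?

Yes

m (mass) has dimensions [M].
a (acceleration) has dimensions [L T^-2].
F (force) has dimensions [L M T^-2].

Left side: [L M T^-2]
Right side: [L M T^-2]

Both sides have the same dimensions, so the equation is dimensionally consistent.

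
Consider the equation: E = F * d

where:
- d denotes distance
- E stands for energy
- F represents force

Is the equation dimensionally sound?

Yes

d (distance) has dimensions [L].
E (energy) has dimensions [L^2 M T^-2].
F (force) has dimensions [L M T^-2].

Left side: [L^2 M T^-2]
Right side: [L^2 M T^-2]

Both sides have the same dimensions, so the equation is dimensionally consistent.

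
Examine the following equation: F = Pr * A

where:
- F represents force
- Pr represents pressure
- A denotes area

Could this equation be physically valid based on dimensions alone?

Yes

F (force) has dimensions [L M T^-2].
Pr (pressure) has dimensions [L^-1 M T^-2].
A (area) has dimensions [L^2].

Left side: [L M T^-2]
Right side: [L M T^-2]

Both sides have the same dimensions, so the equation is dimensionally consistent.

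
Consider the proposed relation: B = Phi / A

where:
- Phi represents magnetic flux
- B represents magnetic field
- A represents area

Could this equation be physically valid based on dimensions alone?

Yes

Phi (magnetic flux) has dimensions [I^-1 L^2 M T^-2].
B (magnetic field) has dimensions [I^-1 M T^-2].
A (area) has dimensions [L^2].

Left side: [I^-1 M T^-2]
Right side: [I^-1 M T^-2]

Both sides have the same dimensions, so the equation is dimensionally consistent.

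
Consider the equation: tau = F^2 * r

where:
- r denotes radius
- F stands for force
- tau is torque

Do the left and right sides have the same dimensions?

No

r (radius) has dimensions [L].
F (force) has dimensions [L M T^-2].
tau (torque) has dimensions [L^2 M T^-2].

Left side: [L^2 M T^-2]
Right side: [L^3 M^2 T^-4]

The two sides have different dimensions, so the equation is NOT dimensionally consistent.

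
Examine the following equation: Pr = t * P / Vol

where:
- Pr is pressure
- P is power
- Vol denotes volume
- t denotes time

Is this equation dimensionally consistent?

Yes

Pr (pressure) has dimensions [L^-1 M T^-2].
P (power) has dimensions [L^2 M T^-3].
Vol (volume) has dimensions [L^3].
t (time) has dimensions [T].

Left side: [L^-1 M T^-2]
Right side: [L^-1 M T^-2]

Both sides have the same dimensions, so the equation is dimensionally consistent.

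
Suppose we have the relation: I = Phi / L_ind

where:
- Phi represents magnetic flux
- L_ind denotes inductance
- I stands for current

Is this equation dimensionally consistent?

Yes

Phi (magnetic flux) has dimensions [I^-1 L^2 M T^-2].
L_ind (inductance) has dimensions [I^-2 L^2 M T^-2].
I (current) has dimensions [I].

Left side: [I]
Right side: [I]

Both sides have the same dimensions, so the equation is dimensionally consistent.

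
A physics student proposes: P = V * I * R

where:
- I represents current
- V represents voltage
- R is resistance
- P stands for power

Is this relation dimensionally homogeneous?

No

I (current) has dimensions [I].
V (voltage) has dimensions [I^-1 L^2 M T^-3].
R (resistance) has dimensions [I^-2 L^2 M T^-3].
P (power) has dimensions [L^2 M T^-3].

Left side: [L^2 M T^-3]
Right side: [I^-2 L^4 M^2 T^-6]

The two sides have different dimensions, so the equation is NOT dimensionally consistent.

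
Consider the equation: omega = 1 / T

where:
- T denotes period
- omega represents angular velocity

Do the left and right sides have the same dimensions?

Yes

T (period) has dimensions [T].
omega (angular velocity) has dimensions [T^-1].

Left side: [T^-1]
Right side: [T^-1]

Both sides have the same dimensions, so the equation is dimensionally consistent.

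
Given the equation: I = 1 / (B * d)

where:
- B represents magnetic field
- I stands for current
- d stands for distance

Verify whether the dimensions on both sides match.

No

B (magnetic field) has dimensions [I^-1 M T^-2].
I (current) has dimensions [I].
d (distance) has dimensions [L].

Left side: [I]
Right side: [I L^-1 M^-1 T^2]

The two sides have different dimensions, so the equation is NOT dimensionally consistent.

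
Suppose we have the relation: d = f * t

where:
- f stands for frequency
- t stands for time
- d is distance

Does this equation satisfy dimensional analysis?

No

f (frequency) has dimensions [T^-1].
t (time) has dimensions [T].
d (distance) has dimensions [L].

Left side: [L]
Right side: [dimensionless]

The two sides have different dimensions, so the equation is NOT dimensionally consistent.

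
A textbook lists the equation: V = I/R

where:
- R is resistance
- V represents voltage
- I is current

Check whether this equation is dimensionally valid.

No

R (resistance) has dimensions [I^-2 L^2 M T^-3].
V (voltage) has dimensions [I^-1 L^2 M T^-3].
I (current) has dimensions [I].

Left side: [I^-1 L^2 M T^-3]
Right side: [I^3 L^-2 M^-1 T^3]

The two sides have different dimensions, so the equation is NOT dimensionally consistent.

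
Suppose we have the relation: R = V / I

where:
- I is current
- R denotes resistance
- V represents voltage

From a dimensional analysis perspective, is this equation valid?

Yes

I (current) has dimensions [I].
R (resistance) has dimensions [I^-2 L^2 M T^-3].
V (voltage) has dimensions [I^-1 L^2 M T^-3].

Left side: [I^-2 L^2 M T^-3]
Right side: [I^-2 L^2 M T^-3]

Both sides have the same dimensions, so the equation is dimensionally consistent.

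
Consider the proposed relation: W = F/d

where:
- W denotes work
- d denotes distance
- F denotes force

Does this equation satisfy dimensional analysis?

No

W (work) has dimensions [L^2 M T^-2].
d (distance) has dimensions [L].
F (force) has dimensions [L M T^-2].

Left side: [L^2 M T^-2]
Right side: [M T^-2]

The two sides have different dimensions, so the equation is NOT dimensionally consistent.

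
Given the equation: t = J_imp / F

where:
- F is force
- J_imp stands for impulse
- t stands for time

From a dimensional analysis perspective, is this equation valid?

Yes

F (force) has dimensions [L M T^-2].
J_imp (impulse) has dimensions [L M T^-1].
t (time) has dimensions [T].

Left side: [T]
Right side: [T]

Both sides have the same dimensions, so the equation is dimensionally consistent.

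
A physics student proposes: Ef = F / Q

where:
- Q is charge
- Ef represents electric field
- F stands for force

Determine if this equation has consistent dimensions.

Yes

Q (charge) has dimensions [I T].
Ef (electric field) has dimensions [I^-1 L M T^-3].
F (force) has dimensions [L M T^-2].

Left side: [I^-1 L M T^-3]
Right side: [I^-1 L M T^-3]

Both sides have the same dimensions, so the equation is dimensionally consistent.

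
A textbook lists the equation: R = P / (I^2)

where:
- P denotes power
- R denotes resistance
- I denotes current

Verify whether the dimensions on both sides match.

Yes

P (power) has dimensions [L^2 M T^-3].
R (resistance) has dimensions [I^-2 L^2 M T^-3].
I (current) has dimensions [I].

Left side: [I^-2 L^2 M T^-3]
Right side: [I^-2 L^2 M T^-3]

Both sides have the same dimensions, so the equation is dimensionally consistent.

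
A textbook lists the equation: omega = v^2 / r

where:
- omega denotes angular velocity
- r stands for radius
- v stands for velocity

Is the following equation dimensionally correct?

No

omega (angular velocity) has dimensions [T^-1].
r (radius) has dimensions [L].
v (velocity) has dimensions [L T^-1].

Left side: [T^-1]
Right side: [L T^-2]

The two sides have different dimensions, so the equation is NOT dimensionally consistent.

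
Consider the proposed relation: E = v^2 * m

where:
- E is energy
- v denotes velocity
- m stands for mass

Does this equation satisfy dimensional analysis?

Yes

E (energy) has dimensions [L^2 M T^-2].
v (velocity) has dimensions [L T^-1].
m (mass) has dimensions [M].

Left side: [L^2 M T^-2]
Right side: [L^2 M T^-2]

Both sides have the same dimensions, so the equation is dimensionally consistent.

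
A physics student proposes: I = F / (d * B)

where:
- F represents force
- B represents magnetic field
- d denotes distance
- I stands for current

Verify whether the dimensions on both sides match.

Yes

F (force) has dimensions [L M T^-2].
B (magnetic field) has dimensions [I^-1 M T^-2].
d (distance) has dimensions [L].
I (current) has dimensions [I].

Left side: [I]
Right side: [I]

Both sides have the same dimensions, so the equation is dimensionally consistent.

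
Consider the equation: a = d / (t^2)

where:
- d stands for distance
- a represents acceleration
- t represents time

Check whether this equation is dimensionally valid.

Yes

d (distance) has dimensions [L].
a (acceleration) has dimensions [L T^-2].
t (time) has dimensions [T].

Left side: [L T^-2]
Right side: [L T^-2]

Both sides have the same dimensions, so the equation is dimensionally consistent.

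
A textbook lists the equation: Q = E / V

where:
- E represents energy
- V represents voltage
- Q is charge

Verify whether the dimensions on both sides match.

Yes

E (energy) has dimensions [L^2 M T^-2].
V (voltage) has dimensions [I^-1 L^2 M T^-3].
Q (charge) has dimensions [I T].

Left side: [I T]
Right side: [I T]

Both sides have the same dimensions, so the equation is dimensionally consistent.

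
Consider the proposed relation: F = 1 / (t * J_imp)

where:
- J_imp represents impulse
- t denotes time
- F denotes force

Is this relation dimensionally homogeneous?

No

J_imp (impulse) has dimensions [L M T^-1].
t (time) has dimensions [T].
F (force) has dimensions [L M T^-2].

Left side: [L M T^-2]
Right side: [L^-1 M^-1]

The two sides have different dimensions, so the equation is NOT dimensionally consistent.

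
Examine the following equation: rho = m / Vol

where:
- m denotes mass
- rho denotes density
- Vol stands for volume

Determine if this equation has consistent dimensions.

Yes

m (mass) has dimensions [M].
rho (density) has dimensions [L^-3 M].
Vol (volume) has dimensions [L^3].

Left side: [L^-3 M]
Right side: [L^-3 M]

Both sides have the same dimensions, so the equation is dimensionally consistent.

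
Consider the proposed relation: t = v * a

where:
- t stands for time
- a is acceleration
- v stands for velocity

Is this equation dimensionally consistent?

No

t (time) has dimensions [T].
a (acceleration) has dimensions [L T^-2].
v (velocity) has dimensions [L T^-1].

Left side: [T]
Right side: [L^2 T^-3]

The two sides have different dimensions, so the equation is NOT dimensionally consistent.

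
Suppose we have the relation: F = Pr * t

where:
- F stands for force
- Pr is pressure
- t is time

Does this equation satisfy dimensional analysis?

No

F (force) has dimensions [L M T^-2].
Pr (pressure) has dimensions [L^-1 M T^-2].
t (time) has dimensions [T].

Left side: [L M T^-2]
Right side: [L^-1 M T^-1]

The two sides have different dimensions, so the equation is NOT dimensionally consistent.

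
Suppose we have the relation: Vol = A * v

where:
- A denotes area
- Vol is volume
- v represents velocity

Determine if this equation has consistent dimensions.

No

A (area) has dimensions [L^2].
Vol (volume) has dimensions [L^3].
v (velocity) has dimensions [L T^-1].

Left side: [L^3]
Right side: [L^3 T^-1]

The two sides have different dimensions, so the equation is NOT dimensionally consistent.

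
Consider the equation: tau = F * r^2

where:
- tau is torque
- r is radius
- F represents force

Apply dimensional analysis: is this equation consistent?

No

tau (torque) has dimensions [L^2 M T^-2].
r (radius) has dimensions [L].
F (force) has dimensions [L M T^-2].

Left side: [L^2 M T^-2]
Right side: [L^3 M T^-2]

The two sides have different dimensions, so the equation is NOT dimensionally consistent.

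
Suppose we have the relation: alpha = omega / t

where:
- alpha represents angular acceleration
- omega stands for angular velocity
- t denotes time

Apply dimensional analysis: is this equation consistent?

Yes

alpha (angular acceleration) has dimensions [T^-2].
omega (angular velocity) has dimensions [T^-1].
t (time) has dimensions [T].

Left side: [T^-2]
Right side: [T^-2]

Both sides have the same dimensions, so the equation is dimensionally consistent.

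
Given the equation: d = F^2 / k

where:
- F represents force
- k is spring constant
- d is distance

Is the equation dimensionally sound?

No

F (force) has dimensions [L M T^-2].
k (spring constant) has dimensions [M T^-2].
d (distance) has dimensions [L].

Left side: [L]
Right side: [L^2 M T^-2]

The two sides have different dimensions, so the equation is NOT dimensionally consistent.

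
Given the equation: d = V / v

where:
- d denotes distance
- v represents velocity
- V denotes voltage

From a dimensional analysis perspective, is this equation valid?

No

d (distance) has dimensions [L].
v (velocity) has dimensions [L T^-1].
V (voltage) has dimensions [I^-1 L^2 M T^-3].

Left side: [L]
Right side: [I^-1 L M T^-2]

The two sides have different dimensions, so the equation is NOT dimensionally consistent.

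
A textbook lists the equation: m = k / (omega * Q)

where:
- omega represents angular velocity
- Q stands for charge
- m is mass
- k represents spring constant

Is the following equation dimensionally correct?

No

omega (angular velocity) has dimensions [T^-1].
Q (charge) has dimensions [I T].
m (mass) has dimensions [M].
k (spring constant) has dimensions [M T^-2].

Left side: [M]
Right side: [I^-1 M T^-2]

The two sides have different dimensions, so the equation is NOT dimensionally consistent.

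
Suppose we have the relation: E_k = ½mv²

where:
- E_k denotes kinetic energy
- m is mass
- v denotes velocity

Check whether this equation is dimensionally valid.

Yes

E_k (kinetic energy) has dimensions [L^2 M T^-2].
m (mass) has dimensions [M].
v (velocity) has dimensions [L T^-1].

Left side: [L^2 M T^-2]
Right side: [L^2 M T^-2]

Both sides have the same dimensions, so the equation is dimensionally consistent.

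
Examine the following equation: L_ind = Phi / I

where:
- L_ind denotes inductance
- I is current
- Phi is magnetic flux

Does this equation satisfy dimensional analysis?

Yes

L_ind (inductance) has dimensions [I^-2 L^2 M T^-2].
I (current) has dimensions [I].
Phi (magnetic flux) has dimensions [I^-1 L^2 M T^-2].

Left side: [I^-2 L^2 M T^-2]
Right side: [I^-2 L^2 M T^-2]

Both sides have the same dimensions, so the equation is dimensionally consistent.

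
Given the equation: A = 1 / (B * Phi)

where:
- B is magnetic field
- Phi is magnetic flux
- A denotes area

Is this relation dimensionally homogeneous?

No

B (magnetic field) has dimensions [I^-1 M T^-2].
Phi (magnetic flux) has dimensions [I^-1 L^2 M T^-2].
A (area) has dimensions [L^2].

Left side: [L^2]
Right side: [I^2 L^-2 M^-2 T^4]

The two sides have different dimensions, so the equation is NOT dimensionally consistent.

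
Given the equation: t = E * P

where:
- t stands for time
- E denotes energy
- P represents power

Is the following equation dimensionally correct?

No

t (time) has dimensions [T].
E (energy) has dimensions [L^2 M T^-2].
P (power) has dimensions [L^2 M T^-3].

Left side: [T]
Right side: [L^4 M^2 T^-5]

The two sides have different dimensions, so the equation is NOT dimensionally consistent.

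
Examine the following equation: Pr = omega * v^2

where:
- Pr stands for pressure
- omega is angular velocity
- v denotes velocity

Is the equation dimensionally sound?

No

Pr (pressure) has dimensions [L^-1 M T^-2].
omega (angular velocity) has dimensions [T^-1].
v (velocity) has dimensions [L T^-1].

Left side: [L^-1 M T^-2]
Right side: [L^2 T^-3]

The two sides have different dimensions, so the equation is NOT dimensionally consistent.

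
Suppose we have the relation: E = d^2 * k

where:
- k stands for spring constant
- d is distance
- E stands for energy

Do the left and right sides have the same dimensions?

Yes

k (spring constant) has dimensions [M T^-2].
d (distance) has dimensions [L].
E (energy) has dimensions [L^2 M T^-2].

Left side: [L^2 M T^-2]
Right side: [L^2 M T^-2]

Both sides have the same dimensions, so the equation is dimensionally consistent.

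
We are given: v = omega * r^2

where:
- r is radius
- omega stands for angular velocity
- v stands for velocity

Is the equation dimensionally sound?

No

r (radius) has dimensions [L].
omega (angular velocity) has dimensions [T^-1].
v (velocity) has dimensions [L T^-1].

Left side: [L T^-1]
Right side: [L^2 T^-1]

The two sides have different dimensions, so the equation is NOT dimensionally consistent.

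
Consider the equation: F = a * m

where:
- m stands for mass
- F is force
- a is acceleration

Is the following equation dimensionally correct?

Yes

m (mass) has dimensions [M].
F (force) has dimensions [L M T^-2].
a (acceleration) has dimensions [L T^-2].

Left side: [L M T^-2]
Right side: [L M T^-2]

Both sides have the same dimensions, so the equation is dimensionally consistent.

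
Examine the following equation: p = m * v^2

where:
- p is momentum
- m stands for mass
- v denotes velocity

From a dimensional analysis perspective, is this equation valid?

No

p (momentum) has dimensions [L M T^-1].
m (mass) has dimensions [M].
v (velocity) has dimensions [L T^-1].

Left side: [L M T^-1]
Right side: [L^2 M T^-2]

The two sides have different dimensions, so the equation is NOT dimensionally consistent.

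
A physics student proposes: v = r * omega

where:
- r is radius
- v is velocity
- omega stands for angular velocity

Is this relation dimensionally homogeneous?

Yes

r (radius) has dimensions [L].
v (velocity) has dimensions [L T^-1].
omega (angular velocity) has dimensions [T^-1].

Left side: [L T^-1]
Right side: [L T^-1]

Both sides have the same dimensions, so the equation is dimensionally consistent.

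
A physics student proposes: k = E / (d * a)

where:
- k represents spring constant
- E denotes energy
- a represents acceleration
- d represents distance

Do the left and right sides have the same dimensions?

No

k (spring constant) has dimensions [M T^-2].
E (energy) has dimensions [L^2 M T^-2].
a (acceleration) has dimensions [L T^-2].
d (distance) has dimensions [L].

Left side: [M T^-2]
Right side: [M]

The two sides have different dimensions, so the equation is NOT dimensionally consistent.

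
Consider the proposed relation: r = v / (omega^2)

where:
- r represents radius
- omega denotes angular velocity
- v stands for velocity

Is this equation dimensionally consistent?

No

r (radius) has dimensions [L].
omega (angular velocity) has dimensions [T^-1].
v (velocity) has dimensions [L T^-1].

Left side: [L]
Right side: [L T]

The two sides have different dimensions, so the equation is NOT dimensionally consistent.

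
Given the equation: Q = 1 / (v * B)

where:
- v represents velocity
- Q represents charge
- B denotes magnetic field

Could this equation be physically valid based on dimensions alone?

No

v (velocity) has dimensions [L T^-1].
Q (charge) has dimensions [I T].
B (magnetic field) has dimensions [I^-1 M T^-2].

Left side: [I T]
Right side: [I L^-1 M^-1 T^3]

The two sides have different dimensions, so the equation is NOT dimensionally consistent.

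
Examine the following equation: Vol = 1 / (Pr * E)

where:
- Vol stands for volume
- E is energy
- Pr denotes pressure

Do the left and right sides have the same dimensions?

No

Vol (volume) has dimensions [L^3].
E (energy) has dimensions [L^2 M T^-2].
Pr (pressure) has dimensions [L^-1 M T^-2].

Left side: [L^3]
Right side: [L^-1 M^-2 T^4]

The two sides have different dimensions, so the equation is NOT dimensionally consistent.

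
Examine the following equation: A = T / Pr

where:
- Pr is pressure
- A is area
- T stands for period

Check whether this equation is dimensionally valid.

No

Pr (pressure) has dimensions [L^-1 M T^-2].
A (area) has dimensions [L^2].
T (period) has dimensions [T].

Left side: [L^2]
Right side: [L M^-1 T^3]

The two sides have different dimensions, so the equation is NOT dimensionally consistent.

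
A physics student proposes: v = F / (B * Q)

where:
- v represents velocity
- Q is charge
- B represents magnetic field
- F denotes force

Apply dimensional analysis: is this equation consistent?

Yes

v (velocity) has dimensions [L T^-1].
Q (charge) has dimensions [I T].
B (magnetic field) has dimensions [I^-1 M T^-2].
F (force) has dimensions [L M T^-2].

Left side: [L T^-1]
Right side: [L T^-1]

Both sides have the same dimensions, so the equation is dimensionally consistent.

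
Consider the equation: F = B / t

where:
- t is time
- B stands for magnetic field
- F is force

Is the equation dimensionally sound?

No

t (time) has dimensions [T].
B (magnetic field) has dimensions [I^-1 M T^-2].
F (force) has dimensions [L M T^-2].

Left side: [L M T^-2]
Right side: [I^-1 M T^-3]

The two sides have different dimensions, so the equation is NOT dimensionally consistent.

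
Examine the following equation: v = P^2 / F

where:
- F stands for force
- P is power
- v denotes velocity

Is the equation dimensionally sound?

No

F (force) has dimensions [L M T^-2].
P (power) has dimensions [L^2 M T^-3].
v (velocity) has dimensions [L T^-1].

Left side: [L T^-1]
Right side: [L^3 M T^-4]

The two sides have different dimensions, so the equation is NOT dimensionally consistent.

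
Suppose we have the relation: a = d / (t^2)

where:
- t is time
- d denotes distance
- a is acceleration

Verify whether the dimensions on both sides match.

Yes

t (time) has dimensions [T].
d (distance) has dimensions [L].
a (acceleration) has dimensions [L T^-2].

Left side: [L T^-2]
Right side: [L T^-2]

Both sides have the same dimensions, so the equation is dimensionally consistent.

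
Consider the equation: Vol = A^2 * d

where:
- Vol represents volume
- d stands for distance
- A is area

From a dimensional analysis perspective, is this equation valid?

No

Vol (volume) has dimensions [L^3].
d (distance) has dimensions [L].
A (area) has dimensions [L^2].

Left side: [L^3]
Right side: [L^5]

The two sides have different dimensions, so the equation is NOT dimensionally consistent.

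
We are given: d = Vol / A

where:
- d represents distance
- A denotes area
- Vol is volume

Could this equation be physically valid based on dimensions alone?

Yes

d (distance) has dimensions [L].
A (area) has dimensions [L^2].
Vol (volume) has dimensions [L^3].

Left side: [L]
Right side: [L]

Both sides have the same dimensions, so the equation is dimensionally consistent.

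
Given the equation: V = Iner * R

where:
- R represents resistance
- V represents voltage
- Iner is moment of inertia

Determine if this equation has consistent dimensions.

No

R (resistance) has dimensions [I^-2 L^2 M T^-3].
V (voltage) has dimensions [I^-1 L^2 M T^-3].
Iner (moment of inertia) has dimensions [L^2 M].

Left side: [I^-1 L^2 M T^-3]
Right side: [I^-2 L^4 M^2 T^-3]

The two sides have different dimensions, so the equation is NOT dimensionally consistent.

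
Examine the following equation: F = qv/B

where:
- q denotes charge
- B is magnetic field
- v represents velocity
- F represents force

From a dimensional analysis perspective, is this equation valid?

No

q (charge) has dimensions [I T].
B (magnetic field) has dimensions [I^-1 M T^-2].
v (velocity) has dimensions [L T^-1].
F (force) has dimensions [L M T^-2].

Left side: [L M T^-2]
Right side: [I^2 L M^-1 T^2]

The two sides have different dimensions, so the equation is NOT dimensionally consistent.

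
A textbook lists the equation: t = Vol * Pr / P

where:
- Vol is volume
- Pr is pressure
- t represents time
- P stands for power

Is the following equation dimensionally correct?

Yes

Vol (volume) has dimensions [L^3].
Pr (pressure) has dimensions [L^-1 M T^-2].
t (time) has dimensions [T].
P (power) has dimensions [L^2 M T^-3].

Left side: [T]
Right side: [T]

Both sides have the same dimensions, so the equation is dimensionally consistent.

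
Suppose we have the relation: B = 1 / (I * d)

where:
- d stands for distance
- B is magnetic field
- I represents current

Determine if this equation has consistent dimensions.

No

d (distance) has dimensions [L].
B (magnetic field) has dimensions [I^-1 M T^-2].
I (current) has dimensions [I].

Left side: [I^-1 M T^-2]
Right side: [I^-1 L^-1]

The two sides have different dimensions, so the equation is NOT dimensionally consistent.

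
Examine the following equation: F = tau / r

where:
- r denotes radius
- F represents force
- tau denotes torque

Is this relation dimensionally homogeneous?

Yes

r (radius) has dimensions [L].
F (force) has dimensions [L M T^-2].
tau (torque) has dimensions [L^2 M T^-2].

Left side: [L M T^-2]
Right side: [L M T^-2]

Both sides have the same dimensions, so the equation is dimensionally consistent.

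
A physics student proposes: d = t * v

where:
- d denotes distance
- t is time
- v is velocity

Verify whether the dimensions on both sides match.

Yes

d (distance) has dimensions [L].
t (time) has dimensions [T].
v (velocity) has dimensions [L T^-1].

Left side: [L]
Right side: [L]

Both sides have the same dimensions, so the equation is dimensionally consistent.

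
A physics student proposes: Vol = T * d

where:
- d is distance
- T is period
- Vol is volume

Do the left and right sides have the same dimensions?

No

d (distance) has dimensions [L].
T (period) has dimensions [T].
Vol (volume) has dimensions [L^3].

Left side: [L^3]
Right side: [L T]

The two sides have different dimensions, so the equation is NOT dimensionally consistent.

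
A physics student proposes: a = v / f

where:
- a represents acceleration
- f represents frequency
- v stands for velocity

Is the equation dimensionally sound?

No

a (acceleration) has dimensions [L T^-2].
f (frequency) has dimensions [T^-1].
v (velocity) has dimensions [L T^-1].

Left side: [L T^-2]
Right side: [L]

The two sides have different dimensions, so the equation is NOT dimensionally consistent.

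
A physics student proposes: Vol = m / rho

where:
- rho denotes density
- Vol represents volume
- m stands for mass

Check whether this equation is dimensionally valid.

Yes

rho (density) has dimensions [L^-3 M].
Vol (volume) has dimensions [L^3].
m (mass) has dimensions [M].

Left side: [L^3]
Right side: [L^3]

Both sides have the same dimensions, so the equation is dimensionally consistent.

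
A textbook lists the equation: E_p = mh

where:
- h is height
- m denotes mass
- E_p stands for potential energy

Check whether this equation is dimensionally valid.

No

h (height) has dimensions [L].
m (mass) has dimensions [M].
E_p (potential energy) has dimensions [L^2 M T^-2].

Left side: [L^2 M T^-2]
Right side: [L M]

The two sides have different dimensions, so the equation is NOT dimensionally consistent.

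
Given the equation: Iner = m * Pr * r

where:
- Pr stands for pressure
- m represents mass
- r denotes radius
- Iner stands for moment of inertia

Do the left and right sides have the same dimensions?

No

Pr (pressure) has dimensions [L^-1 M T^-2].
m (mass) has dimensions [M].
r (radius) has dimensions [L].
Iner (moment of inertia) has dimensions [L^2 M].

Left side: [L^2 M]
Right side: [M^2 T^-2]

The two sides have different dimensions, so the equation is NOT dimensionally consistent.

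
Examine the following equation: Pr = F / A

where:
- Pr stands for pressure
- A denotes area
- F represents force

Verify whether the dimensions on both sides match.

Yes

Pr (pressure) has dimensions [L^-1 M T^-2].
A (area) has dimensions [L^2].
F (force) has dimensions [L M T^-2].

Left side: [L^-1 M T^-2]
Right side: [L^-1 M T^-2]

Both sides have the same dimensions, so the equation is dimensionally consistent.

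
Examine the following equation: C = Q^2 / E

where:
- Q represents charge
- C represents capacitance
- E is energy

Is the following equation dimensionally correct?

Yes

Q (charge) has dimensions [I T].
C (capacitance) has dimensions [I^2 L^-2 M^-1 T^4].
E (energy) has dimensions [L^2 M T^-2].

Left side: [I^2 L^-2 M^-1 T^4]
Right side: [I^2 L^-2 M^-1 T^4]

Both sides have the same dimensions, so the equation is dimensionally consistent.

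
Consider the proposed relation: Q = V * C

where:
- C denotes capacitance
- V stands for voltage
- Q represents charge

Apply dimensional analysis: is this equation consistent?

Yes

C (capacitance) has dimensions [I^2 L^-2 M^-1 T^4].
V (voltage) has dimensions [I^-1 L^2 M T^-3].
Q (charge) has dimensions [I T].

Left side: [I T]
Right side: [I T]

Both sides have the same dimensions, so the equation is dimensionally consistent.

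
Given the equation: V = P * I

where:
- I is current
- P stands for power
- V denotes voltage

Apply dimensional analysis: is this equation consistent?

No

I (current) has dimensions [I].
P (power) has dimensions [L^2 M T^-3].
V (voltage) has dimensions [I^-1 L^2 M T^-3].

Left side: [I^-1 L^2 M T^-3]
Right side: [I L^2 M T^-3]

The two sides have different dimensions, so the equation is NOT dimensionally consistent.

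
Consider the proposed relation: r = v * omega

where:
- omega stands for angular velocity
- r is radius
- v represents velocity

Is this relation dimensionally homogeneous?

No

omega (angular velocity) has dimensions [T^-1].
r (radius) has dimensions [L].
v (velocity) has dimensions [L T^-1].

Left side: [L]
Right side: [L T^-2]

The two sides have different dimensions, so the equation is NOT dimensionally consistent.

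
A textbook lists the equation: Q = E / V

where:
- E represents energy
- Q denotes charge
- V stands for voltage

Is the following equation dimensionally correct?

Yes

E (energy) has dimensions [L^2 M T^-2].
Q (charge) has dimensions [I T].
V (voltage) has dimensions [I^-1 L^2 M T^-3].

Left side: [I T]
Right side: [I T]

Both sides have the same dimensions, so the equation is dimensionally consistent.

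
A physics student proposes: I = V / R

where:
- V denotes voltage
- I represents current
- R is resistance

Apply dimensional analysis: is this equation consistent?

Yes

V (voltage) has dimensions [I^-1 L^2 M T^-3].
I (current) has dimensions [I].
R (resistance) has dimensions [I^-2 L^2 M T^-3].

Left side: [I]
Right side: [I]

Both sides have the same dimensions, so the equation is dimensionally consistent.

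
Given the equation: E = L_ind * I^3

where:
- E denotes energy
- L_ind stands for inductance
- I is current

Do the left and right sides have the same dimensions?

No

E (energy) has dimensions [L^2 M T^-2].
L_ind (inductance) has dimensions [I^-2 L^2 M T^-2].
I (current) has dimensions [I].

Left side: [L^2 M T^-2]
Right side: [I L^2 M T^-2]

The two sides have different dimensions, so the equation is NOT dimensionally consistent.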